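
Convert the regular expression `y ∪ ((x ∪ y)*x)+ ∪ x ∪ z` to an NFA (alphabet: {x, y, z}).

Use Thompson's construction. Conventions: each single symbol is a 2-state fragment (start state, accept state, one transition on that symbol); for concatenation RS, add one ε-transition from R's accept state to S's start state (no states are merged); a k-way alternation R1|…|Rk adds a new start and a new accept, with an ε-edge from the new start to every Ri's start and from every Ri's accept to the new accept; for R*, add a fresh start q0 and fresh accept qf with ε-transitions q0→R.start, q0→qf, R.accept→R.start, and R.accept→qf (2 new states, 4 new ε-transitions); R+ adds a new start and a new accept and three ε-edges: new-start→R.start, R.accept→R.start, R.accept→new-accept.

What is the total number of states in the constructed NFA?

20

Bottom-up over the parse tree:
Each of the 6 symbol leaves contributes a 2-state fragment.
  x ∪ y → 6 states
  (x ∪ y)* → 8 states
  (x ∪ y)*x → 10 states
  ((x ∪ y)*x)+ → 12 states
  y ∪ ((x ∪ y)*x)+ ∪ x ∪ z → 20 states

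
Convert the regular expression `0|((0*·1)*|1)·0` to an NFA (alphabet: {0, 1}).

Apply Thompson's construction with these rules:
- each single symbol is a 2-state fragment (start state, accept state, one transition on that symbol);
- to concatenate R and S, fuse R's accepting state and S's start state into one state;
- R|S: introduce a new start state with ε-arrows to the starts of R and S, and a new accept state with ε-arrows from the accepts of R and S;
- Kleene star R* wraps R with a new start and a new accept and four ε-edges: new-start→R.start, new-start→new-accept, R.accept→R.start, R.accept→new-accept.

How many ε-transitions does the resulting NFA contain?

By structural recursion:
Each of the 5 symbol leaves contributes 0 ε-transitions.
  0* → 4 ε-transitions
  0*·1 → 4 ε-transitions
  (0*·1)* → 8 ε-transitions
  (0*·1)*|1 → 12 ε-transitions
  ((0*·1)*|1)·0 → 12 ε-transitions
  0|((0*·1)*|1)·0 → 16 ε-transitions

16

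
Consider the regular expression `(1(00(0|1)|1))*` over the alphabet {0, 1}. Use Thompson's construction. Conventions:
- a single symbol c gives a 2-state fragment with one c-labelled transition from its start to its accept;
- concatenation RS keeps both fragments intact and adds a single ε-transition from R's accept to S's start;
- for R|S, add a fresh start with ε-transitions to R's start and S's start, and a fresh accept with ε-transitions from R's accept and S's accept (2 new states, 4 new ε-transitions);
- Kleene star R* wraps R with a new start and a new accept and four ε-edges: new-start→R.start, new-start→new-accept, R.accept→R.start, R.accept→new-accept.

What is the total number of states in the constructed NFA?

18

Per subexpression:
Each of the 6 symbol leaves contributes a 2-state fragment.
  0|1 : 6 states
  00(0|1) : 10 states
  00(0|1)|1 : 14 states
  1(00(0|1)|1) : 16 states
  (1(00(0|1)|1))* : 18 states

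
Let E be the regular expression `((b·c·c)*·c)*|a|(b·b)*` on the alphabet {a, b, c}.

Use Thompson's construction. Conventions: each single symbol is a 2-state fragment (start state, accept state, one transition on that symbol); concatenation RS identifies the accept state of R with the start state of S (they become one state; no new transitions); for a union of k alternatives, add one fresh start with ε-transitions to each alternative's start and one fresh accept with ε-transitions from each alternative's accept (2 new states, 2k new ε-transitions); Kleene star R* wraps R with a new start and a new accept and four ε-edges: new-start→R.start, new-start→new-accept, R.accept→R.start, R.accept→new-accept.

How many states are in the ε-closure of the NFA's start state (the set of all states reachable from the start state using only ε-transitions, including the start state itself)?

11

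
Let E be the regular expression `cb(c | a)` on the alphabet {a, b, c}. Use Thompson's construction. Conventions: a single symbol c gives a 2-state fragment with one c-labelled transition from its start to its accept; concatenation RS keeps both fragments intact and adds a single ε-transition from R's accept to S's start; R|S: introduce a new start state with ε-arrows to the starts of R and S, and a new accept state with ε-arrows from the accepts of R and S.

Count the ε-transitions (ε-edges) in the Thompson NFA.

By structural recursion:
Each of the 4 symbol leaves contributes 0 ε-transitions.
  c | a = 4 ε-transitions
  cb(c | a) = 6 ε-transitions

6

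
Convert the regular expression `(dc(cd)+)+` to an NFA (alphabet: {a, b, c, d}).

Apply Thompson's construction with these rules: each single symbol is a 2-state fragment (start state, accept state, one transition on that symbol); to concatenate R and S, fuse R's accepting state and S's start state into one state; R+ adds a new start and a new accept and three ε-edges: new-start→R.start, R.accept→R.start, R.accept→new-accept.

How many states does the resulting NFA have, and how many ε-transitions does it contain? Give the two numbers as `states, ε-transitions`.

9, 6

By structural recursion:
Each of the 4 symbol leaves contributes 2 states and 0 ε-transitions.
  cd : 3 states, 0 ε-transitions
  (cd)+ : 5 states, 3 ε-transitions
  dc(cd)+ : 7 states, 3 ε-transitions
  (dc(cd)+)+ : 9 states, 6 ε-transitions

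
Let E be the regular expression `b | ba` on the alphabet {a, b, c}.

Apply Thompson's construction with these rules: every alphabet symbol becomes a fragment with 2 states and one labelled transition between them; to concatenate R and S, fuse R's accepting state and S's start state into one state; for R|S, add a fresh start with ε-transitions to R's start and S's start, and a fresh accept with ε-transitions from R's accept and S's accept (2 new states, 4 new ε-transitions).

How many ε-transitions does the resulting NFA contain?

4

Building bottom-up:
Each of the 3 symbol leaves contributes 0 ε-transitions.
  ba : 0 ε-transitions
  b | ba : 4 ε-transitions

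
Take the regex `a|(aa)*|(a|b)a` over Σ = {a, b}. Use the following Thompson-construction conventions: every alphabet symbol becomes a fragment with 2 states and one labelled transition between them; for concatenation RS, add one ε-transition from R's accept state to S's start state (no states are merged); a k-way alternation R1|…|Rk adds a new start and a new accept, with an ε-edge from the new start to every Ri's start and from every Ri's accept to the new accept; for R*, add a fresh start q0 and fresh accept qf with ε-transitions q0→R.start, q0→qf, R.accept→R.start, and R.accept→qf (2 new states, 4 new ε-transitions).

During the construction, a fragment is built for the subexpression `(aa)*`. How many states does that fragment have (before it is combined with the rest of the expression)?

Fragment for `(aa)*`:
Each of the 2 symbol leaves contributes a 2-state fragment.
  aa — 4 states
  (aa)* — 6 states

6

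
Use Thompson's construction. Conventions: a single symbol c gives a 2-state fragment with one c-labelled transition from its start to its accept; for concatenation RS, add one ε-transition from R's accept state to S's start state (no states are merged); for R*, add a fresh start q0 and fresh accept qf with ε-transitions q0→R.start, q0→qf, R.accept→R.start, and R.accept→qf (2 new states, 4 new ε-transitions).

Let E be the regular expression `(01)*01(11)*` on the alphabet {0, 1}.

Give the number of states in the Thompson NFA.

16

Per subexpression:
Each of the 6 symbol leaves contributes a 2-state fragment.
  01 → 4 states
  (01)* → 6 states
  11 → 4 states
  (11)* → 6 states
  (01)*01(11)* → 16 states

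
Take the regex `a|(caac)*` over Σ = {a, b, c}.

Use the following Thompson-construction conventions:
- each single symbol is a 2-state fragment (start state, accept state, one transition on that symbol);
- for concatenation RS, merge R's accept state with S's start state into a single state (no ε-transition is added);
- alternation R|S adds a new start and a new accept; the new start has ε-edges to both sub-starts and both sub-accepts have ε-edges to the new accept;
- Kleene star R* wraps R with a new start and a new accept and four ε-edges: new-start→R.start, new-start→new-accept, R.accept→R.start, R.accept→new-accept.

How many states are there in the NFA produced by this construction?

11

Recursing over subexpressions:
Each of the 5 symbol leaves contributes a 2-state fragment.
  caac : 5 states
  (caac)* : 7 states
  a|(caac)* : 11 states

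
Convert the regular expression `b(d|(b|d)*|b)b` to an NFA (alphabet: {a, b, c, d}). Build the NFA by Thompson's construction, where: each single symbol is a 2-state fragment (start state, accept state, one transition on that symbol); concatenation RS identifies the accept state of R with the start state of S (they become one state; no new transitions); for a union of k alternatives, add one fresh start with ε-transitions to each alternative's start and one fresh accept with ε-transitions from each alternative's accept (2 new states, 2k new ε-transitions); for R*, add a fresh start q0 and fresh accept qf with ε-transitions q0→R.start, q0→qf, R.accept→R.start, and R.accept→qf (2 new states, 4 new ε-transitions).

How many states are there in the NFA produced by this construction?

Building bottom-up:
Each of the 6 symbol leaves contributes a 2-state fragment.
  b|d → 6 states
  (b|d)* → 8 states
  d|(b|d)*|b → 14 states
  b(d|(b|d)*|b)b → 16 states

16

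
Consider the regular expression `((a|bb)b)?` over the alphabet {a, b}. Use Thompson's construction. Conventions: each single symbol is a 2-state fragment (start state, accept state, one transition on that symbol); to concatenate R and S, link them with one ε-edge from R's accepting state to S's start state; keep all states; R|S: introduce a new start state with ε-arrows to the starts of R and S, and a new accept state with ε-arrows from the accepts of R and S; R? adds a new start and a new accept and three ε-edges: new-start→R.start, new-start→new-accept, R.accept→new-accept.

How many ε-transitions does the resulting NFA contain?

Recursing over subexpressions:
Each of the 4 symbol leaves contributes 0 ε-transitions.
  bb → 1 ε-transition
  a|bb → 5 ε-transitions
  (a|bb)b → 6 ε-transitions
  ((a|bb)b)? → 9 ε-transitions

9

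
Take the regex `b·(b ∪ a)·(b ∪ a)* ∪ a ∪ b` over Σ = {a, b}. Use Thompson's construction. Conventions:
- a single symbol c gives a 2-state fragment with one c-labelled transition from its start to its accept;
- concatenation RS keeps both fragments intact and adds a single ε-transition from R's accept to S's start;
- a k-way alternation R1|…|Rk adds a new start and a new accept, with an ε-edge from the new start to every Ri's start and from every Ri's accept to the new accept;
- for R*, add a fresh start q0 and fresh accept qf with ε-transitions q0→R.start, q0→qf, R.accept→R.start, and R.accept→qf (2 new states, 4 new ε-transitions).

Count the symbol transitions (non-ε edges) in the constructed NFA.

7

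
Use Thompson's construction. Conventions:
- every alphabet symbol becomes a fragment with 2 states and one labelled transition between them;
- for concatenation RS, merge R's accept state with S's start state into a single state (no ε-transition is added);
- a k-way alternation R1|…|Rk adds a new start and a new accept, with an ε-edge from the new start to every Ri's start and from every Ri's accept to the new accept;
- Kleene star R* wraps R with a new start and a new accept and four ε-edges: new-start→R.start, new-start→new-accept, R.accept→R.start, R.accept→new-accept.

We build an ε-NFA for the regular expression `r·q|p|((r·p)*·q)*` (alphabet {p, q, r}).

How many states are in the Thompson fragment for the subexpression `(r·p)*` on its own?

5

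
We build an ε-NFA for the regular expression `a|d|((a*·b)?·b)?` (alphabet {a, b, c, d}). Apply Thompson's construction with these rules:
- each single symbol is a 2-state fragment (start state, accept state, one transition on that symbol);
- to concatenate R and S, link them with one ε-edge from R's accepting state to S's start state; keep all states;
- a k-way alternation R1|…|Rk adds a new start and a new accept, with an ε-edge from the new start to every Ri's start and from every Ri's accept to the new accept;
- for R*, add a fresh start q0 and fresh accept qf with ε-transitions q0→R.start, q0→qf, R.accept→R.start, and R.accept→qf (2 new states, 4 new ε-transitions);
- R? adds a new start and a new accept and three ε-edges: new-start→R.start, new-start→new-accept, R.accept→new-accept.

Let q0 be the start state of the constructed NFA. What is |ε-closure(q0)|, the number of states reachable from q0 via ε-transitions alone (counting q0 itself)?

13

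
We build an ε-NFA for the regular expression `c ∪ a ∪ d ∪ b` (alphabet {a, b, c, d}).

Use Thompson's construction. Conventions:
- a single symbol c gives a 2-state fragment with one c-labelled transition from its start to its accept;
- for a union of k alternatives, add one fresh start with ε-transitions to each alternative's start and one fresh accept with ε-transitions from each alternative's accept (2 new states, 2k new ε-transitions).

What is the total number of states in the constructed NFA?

Bottom-up over the parse tree:
Each of the 4 symbol leaves contributes a 2-state fragment.
  c ∪ a ∪ d ∪ b : 10 states

10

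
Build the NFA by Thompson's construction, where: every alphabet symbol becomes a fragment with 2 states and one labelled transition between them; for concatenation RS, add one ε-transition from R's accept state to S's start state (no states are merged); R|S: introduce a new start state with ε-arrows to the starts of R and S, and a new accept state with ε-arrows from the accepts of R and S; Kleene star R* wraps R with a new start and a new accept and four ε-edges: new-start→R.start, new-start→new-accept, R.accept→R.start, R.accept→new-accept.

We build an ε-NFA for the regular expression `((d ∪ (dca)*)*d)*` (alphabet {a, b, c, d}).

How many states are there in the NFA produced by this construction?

18

Recursing over subexpressions:
Each of the 5 symbol leaves contributes a 2-state fragment.
  dca — 6 states
  (dca)* — 8 states
  d ∪ (dca)* — 12 states
  (d ∪ (dca)*)* — 14 states
  (d ∪ (dca)*)*d — 16 states
  ((d ∪ (dca)*)*d)* — 18 states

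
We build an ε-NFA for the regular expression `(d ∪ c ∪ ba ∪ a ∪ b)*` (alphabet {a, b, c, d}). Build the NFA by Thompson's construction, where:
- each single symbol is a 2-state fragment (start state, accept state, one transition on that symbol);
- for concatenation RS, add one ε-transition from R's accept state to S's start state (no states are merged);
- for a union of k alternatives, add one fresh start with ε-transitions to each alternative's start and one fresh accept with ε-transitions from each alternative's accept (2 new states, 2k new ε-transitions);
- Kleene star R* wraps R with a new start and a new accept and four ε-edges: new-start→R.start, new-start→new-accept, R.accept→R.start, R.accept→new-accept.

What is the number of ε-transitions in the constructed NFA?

15

Per subexpression:
Each of the 6 symbol leaves contributes 0 ε-transitions.
  ba — 1 ε-transition
  d ∪ c ∪ ba ∪ a ∪ b — 11 ε-transitions
  (d ∪ c ∪ ba ∪ a ∪ b)* — 15 ε-transitions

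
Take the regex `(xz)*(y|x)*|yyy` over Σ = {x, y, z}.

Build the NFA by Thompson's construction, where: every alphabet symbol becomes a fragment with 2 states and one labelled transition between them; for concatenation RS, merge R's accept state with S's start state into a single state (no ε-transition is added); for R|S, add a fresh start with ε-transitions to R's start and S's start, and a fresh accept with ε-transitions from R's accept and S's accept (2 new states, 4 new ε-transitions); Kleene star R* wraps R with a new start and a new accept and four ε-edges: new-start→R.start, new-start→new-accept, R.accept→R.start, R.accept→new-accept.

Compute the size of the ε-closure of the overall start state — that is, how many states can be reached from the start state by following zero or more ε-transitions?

Let C(F) = |ε-closure(F.start)| within fragment F, and note whether F accepts ε. Symbol fragments have C = 1 and do not accept ε. Then:
  xz — |closure| equals the left operand's closure size = 1 (its accept is not ε-reachable, so the closure stops there)
  (xz)* — the star's fresh start ε-reaches both the body's start and the fresh accept: |closure| = 2 + 1 = 3
  y|x — new start ε-reaches every alternative's start; none of them accept ε, so the new accept is not reached: |closure| = 1 + 1 + 1 = 3
  (y|x)* — |closure| = 1 (new start) + 3 (body) + 1 (new accept) = 5
  (xz)*(y|x)* — the left operand accepts ε, so the closure extends into the next operand (the shared merged state is already counted); |closure| = 3 + (5−1) = 7
  yyy — |closure| equals the left operand's closure size = 1 (its accept is not ε-reachable, so the closure stops there)
  (xz)*(y|x)*|yyy — new start ε-reaches every alternative's start; at least one alternative accepts ε, so the union's new accept is reached too: |closure| = 1 + 7 + 1 + 1 = 10

10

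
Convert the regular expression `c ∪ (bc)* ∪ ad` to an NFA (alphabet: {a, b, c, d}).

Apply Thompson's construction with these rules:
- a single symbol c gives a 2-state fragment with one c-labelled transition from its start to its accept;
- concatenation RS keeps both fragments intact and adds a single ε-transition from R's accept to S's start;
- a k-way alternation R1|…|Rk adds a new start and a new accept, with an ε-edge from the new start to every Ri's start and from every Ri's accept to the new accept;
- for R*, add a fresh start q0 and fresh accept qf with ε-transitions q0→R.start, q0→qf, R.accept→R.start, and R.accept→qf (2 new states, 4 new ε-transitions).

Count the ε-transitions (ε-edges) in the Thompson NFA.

Recursing over subexpressions:
Each of the 5 symbol leaves contributes 0 ε-transitions.
  bc — 1 ε-transition
  (bc)* — 5 ε-transitions
  ad — 1 ε-transition
  c ∪ (bc)* ∪ ad — 12 ε-transitions

12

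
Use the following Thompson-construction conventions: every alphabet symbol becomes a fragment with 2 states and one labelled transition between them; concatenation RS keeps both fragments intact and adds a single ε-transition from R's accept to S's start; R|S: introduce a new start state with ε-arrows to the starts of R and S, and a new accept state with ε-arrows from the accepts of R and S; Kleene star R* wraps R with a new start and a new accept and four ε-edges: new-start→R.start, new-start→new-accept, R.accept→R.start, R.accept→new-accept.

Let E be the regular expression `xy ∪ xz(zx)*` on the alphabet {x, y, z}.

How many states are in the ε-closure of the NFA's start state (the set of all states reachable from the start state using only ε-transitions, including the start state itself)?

3

Work bottom-up. For each fragment F, track |ε-closure(F.start)| and whether F's accept lies in that closure (i.e. whether F accepts ε). A single-symbol fragment has closure size 1 and does not accept ε.
  xy — |ε-closure| equals the left operand's closure size = 1 (its accept is not ε-reachable, so the closure stops there)
  zx — |ε-closure| equals the left operand's closure size = 1 (its accept is not ε-reachable, so the closure stops there)
  (zx)* — the star's fresh start ε-reaches both the body's start and the fresh accept: |ε-closure| = 2 + 1 = 3
  xz(zx)* — same as the first factor's closure: |ε-closure| = 1
  xy ∪ xz(zx)* — |ε-closure| = 1 + 1 + 1 = 3 (the new accept is not ε-reachable since no branch accepts ε)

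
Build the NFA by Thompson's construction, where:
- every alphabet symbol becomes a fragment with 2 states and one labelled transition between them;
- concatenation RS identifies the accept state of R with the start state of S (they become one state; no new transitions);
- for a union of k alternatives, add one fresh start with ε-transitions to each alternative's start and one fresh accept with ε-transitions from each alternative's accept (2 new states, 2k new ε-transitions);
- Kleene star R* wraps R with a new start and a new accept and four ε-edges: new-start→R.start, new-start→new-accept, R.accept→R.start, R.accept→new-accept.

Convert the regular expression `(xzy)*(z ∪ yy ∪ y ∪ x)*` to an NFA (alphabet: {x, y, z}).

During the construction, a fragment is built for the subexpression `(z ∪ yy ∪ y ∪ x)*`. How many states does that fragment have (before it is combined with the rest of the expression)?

13

Fragment for `(z ∪ yy ∪ y ∪ x)*`:
Each of the 5 symbol leaves contributes a 2-state fragment.
  yy = 3 states
  z ∪ yy ∪ y ∪ x = 11 states
  (z ∪ yy ∪ y ∪ x)* = 13 states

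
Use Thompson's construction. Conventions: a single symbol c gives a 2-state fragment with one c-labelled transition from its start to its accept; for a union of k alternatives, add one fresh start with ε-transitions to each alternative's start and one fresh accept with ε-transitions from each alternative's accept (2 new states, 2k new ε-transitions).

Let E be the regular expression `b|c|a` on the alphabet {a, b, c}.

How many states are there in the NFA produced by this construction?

Bottom-up over the parse tree:
Each of the 3 symbol leaves contributes a 2-state fragment.
  b|c|a — 8 states

8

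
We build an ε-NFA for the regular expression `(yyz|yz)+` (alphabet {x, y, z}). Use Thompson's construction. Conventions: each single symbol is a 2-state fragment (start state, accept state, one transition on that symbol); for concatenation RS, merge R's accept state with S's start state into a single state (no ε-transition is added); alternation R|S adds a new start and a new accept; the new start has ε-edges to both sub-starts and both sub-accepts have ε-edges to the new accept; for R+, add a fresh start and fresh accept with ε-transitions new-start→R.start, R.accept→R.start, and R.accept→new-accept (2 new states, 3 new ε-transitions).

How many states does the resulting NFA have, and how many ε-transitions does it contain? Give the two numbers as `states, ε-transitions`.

11, 7

By structural recursion:
Each of the 5 symbol leaves contributes 2 states and 0 ε-transitions.
  yyz = 4 states, 0 ε-transitions
  yz = 3 states, 0 ε-transitions
  yyz|yz = 9 states, 4 ε-transitions
  (yyz|yz)+ = 11 states, 7 ε-transitions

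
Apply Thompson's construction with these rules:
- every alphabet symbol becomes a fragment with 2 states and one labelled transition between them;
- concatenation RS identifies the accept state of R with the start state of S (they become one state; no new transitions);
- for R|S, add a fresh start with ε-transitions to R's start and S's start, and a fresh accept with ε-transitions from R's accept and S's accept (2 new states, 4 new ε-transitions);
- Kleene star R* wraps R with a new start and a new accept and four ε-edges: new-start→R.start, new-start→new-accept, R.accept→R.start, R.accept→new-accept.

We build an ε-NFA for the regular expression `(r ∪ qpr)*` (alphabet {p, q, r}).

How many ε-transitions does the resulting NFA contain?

8

Recursing over subexpressions:
Each of the 4 symbol leaves contributes 0 ε-transitions.
  qpr — 0 ε-transitions
  r ∪ qpr — 4 ε-transitions
  (r ∪ qpr)* — 8 ε-transitions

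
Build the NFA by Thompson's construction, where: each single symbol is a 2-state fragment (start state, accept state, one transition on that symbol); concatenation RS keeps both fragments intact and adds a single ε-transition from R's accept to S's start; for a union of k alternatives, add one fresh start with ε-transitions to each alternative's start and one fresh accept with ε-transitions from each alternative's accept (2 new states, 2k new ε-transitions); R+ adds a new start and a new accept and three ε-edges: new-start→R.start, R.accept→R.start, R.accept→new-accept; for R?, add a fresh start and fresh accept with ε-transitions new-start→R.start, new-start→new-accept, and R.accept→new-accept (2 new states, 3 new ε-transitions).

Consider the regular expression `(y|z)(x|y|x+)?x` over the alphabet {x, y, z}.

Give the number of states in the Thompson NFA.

20

Per subexpression:
Each of the 6 symbol leaves contributes a 2-state fragment.
  y|z — 6 states
  x+ — 4 states
  x|y|x+ — 10 states
  (x|y|x+)? — 12 states
  (y|z)(x|y|x+)?x — 20 states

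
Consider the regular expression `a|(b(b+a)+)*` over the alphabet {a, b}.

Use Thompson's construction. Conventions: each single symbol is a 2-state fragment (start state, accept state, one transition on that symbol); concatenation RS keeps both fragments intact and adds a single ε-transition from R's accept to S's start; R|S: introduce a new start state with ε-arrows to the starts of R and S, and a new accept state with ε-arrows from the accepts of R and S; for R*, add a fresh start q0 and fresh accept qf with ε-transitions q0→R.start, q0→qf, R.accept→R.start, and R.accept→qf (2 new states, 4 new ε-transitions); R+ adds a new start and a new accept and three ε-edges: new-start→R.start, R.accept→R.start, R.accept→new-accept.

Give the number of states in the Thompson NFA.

Recursing over subexpressions:
Each of the 4 symbol leaves contributes a 2-state fragment.
  b+ : 4 states
  b+a : 6 states
  (b+a)+ : 8 states
  b(b+a)+ : 10 states
  (b(b+a)+)* : 12 states
  a|(b(b+a)+)* : 16 states

16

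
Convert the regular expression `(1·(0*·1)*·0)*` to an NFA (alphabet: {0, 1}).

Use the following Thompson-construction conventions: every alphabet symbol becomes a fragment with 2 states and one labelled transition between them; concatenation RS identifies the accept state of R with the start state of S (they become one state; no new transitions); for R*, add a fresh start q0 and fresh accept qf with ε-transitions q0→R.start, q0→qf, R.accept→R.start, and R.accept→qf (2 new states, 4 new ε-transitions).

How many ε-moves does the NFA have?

12

Recursing over subexpressions:
Each of the 4 symbol leaves contributes 0 ε-transitions.
  0* — 4 ε-transitions
  0*·1 — 4 ε-transitions
  (0*·1)* — 8 ε-transitions
  1·(0*·1)*·0 — 8 ε-transitions
  (1·(0*·1)*·0)* — 12 ε-transitions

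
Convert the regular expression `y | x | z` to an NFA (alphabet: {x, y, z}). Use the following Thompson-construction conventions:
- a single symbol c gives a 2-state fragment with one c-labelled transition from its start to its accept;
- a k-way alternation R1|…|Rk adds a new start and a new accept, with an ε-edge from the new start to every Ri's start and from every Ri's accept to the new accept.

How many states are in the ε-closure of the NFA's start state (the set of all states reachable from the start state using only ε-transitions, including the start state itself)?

Work bottom-up. For each fragment F, track |ε-closure(F.start)| and whether F's accept lies in that closure (i.e. whether F accepts ε). A single-symbol fragment has closure size 1 and does not accept ε.
  y | x | z — |closure| = 1 + 1 + 1 + 1 = 4 (the new accept is not ε-reachable since no branch accepts ε)

4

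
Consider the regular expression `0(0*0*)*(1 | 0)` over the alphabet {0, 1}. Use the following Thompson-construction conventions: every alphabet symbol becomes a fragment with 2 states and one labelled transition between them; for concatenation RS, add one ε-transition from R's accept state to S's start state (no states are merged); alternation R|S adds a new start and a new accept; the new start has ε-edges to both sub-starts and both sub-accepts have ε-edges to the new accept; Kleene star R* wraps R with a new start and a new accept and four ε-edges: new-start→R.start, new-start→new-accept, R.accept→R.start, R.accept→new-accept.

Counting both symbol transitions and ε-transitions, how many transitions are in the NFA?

Per subexpression:
Each of the 5 symbol leaves contributes 1 transition (1 symbol, 0 ε).
  0* = 5 transitions (1 symbol, 4 ε)
  0* = 5 transitions (1 symbol, 4 ε)
  0*0* = 11 transitions (2 symbol, 9 ε)
  (0*0*)* = 15 transitions (2 symbol, 13 ε)
  1 | 0 = 6 transitions (2 symbol, 4 ε)
  0(0*0*)*(1 | 0) = 24 transitions (5 symbol, 19 ε)

24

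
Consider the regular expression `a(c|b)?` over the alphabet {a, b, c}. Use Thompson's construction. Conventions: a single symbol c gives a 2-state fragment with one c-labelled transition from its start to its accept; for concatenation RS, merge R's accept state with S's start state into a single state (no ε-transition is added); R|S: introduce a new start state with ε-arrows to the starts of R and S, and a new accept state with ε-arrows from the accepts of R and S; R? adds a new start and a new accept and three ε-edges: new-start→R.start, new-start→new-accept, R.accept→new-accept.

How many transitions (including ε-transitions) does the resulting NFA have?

10

Bottom-up over the parse tree:
Each of the 3 symbol leaves contributes 1 transition (1 symbol, 0 ε).
  c|b — 6 transitions (2 symbol, 4 ε)
  (c|b)? — 9 transitions (2 symbol, 7 ε)
  a(c|b)? — 10 transitions (3 symbol, 7 ε)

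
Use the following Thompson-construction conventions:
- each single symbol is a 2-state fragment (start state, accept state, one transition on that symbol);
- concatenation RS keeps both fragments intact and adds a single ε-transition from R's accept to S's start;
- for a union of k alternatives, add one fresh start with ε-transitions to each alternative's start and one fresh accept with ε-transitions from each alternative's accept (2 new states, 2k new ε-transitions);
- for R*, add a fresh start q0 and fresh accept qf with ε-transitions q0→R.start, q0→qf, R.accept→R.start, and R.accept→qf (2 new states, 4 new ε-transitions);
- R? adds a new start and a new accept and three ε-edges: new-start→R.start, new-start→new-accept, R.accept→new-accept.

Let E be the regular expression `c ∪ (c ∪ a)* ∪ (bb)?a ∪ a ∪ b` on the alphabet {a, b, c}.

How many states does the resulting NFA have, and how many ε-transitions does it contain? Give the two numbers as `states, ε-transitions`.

24, 23

Recursing over subexpressions:
Each of the 8 symbol leaves contributes 2 states and 0 ε-transitions.
  c ∪ a → 6 states, 4 ε-transitions
  (c ∪ a)* → 8 states, 8 ε-transitions
  bb → 4 states, 1 ε-transition
  (bb)? → 6 states, 4 ε-transitions
  (bb)?a → 8 states, 5 ε-transitions
  c ∪ (c ∪ a)* ∪ (bb)?a ∪ a ∪ b → 24 states, 23 ε-transitions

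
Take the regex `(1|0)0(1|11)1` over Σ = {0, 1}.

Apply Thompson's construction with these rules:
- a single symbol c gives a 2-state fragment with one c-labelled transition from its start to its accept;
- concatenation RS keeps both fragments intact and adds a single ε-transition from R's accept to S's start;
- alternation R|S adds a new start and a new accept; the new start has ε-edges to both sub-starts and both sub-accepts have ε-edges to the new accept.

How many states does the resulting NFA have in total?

18

Per subexpression:
Each of the 7 symbol leaves contributes a 2-state fragment.
  1|0 → 6 states
  11 → 4 states
  1|11 → 8 states
  (1|0)0(1|11)1 → 18 states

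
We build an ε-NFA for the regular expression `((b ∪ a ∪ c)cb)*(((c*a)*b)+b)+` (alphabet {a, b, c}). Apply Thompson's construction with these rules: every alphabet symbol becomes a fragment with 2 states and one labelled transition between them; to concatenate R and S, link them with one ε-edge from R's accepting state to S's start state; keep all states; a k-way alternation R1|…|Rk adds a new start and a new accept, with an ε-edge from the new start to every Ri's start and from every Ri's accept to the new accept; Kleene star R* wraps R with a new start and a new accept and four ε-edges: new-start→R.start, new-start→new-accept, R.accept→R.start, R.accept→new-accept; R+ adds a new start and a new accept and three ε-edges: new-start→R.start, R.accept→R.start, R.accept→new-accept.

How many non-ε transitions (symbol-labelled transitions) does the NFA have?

9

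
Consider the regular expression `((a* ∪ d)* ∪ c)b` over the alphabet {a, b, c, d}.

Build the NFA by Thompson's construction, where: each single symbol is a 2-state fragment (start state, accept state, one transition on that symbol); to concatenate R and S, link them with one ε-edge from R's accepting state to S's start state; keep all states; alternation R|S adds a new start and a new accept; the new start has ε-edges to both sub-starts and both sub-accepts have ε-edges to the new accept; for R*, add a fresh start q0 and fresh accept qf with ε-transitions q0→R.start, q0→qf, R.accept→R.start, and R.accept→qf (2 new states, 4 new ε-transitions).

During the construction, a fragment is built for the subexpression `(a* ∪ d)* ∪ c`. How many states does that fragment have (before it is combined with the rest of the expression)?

Fragment for `(a* ∪ d)* ∪ c`:
Each of the 3 symbol leaves contributes a 2-state fragment.
  a* = 4 states
  a* ∪ d = 8 states
  (a* ∪ d)* = 10 states
  (a* ∪ d)* ∪ c = 14 states

14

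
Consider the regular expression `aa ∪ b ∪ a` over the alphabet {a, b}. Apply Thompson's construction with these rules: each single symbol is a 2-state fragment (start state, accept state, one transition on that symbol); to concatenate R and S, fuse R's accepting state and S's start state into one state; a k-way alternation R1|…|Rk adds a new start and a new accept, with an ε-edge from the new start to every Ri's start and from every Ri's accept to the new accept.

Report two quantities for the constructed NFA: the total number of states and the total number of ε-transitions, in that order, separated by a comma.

Building bottom-up:
Each of the 4 symbol leaves contributes 2 states and 0 ε-transitions.
  aa — 3 states, 0 ε-transitions
  aa ∪ b ∪ a — 9 states, 6 ε-transitions

9, 6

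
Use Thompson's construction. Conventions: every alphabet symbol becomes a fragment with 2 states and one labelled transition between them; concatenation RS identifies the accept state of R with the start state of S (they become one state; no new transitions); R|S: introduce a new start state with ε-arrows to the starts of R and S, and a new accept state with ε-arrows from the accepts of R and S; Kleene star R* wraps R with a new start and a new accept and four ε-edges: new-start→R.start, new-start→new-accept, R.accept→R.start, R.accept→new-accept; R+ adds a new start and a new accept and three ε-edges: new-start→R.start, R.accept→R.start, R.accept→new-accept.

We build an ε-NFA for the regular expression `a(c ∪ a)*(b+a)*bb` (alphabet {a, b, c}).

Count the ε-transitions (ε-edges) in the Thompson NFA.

Bottom-up over the parse tree:
Each of the 7 symbol leaves contributes 0 ε-transitions.
  c ∪ a = 4 ε-transitions
  (c ∪ a)* = 8 ε-transitions
  b+ = 3 ε-transitions
  b+a = 3 ε-transitions
  (b+a)* = 7 ε-transitions
  a(c ∪ a)*(b+a)*bb = 15 ε-transitions

15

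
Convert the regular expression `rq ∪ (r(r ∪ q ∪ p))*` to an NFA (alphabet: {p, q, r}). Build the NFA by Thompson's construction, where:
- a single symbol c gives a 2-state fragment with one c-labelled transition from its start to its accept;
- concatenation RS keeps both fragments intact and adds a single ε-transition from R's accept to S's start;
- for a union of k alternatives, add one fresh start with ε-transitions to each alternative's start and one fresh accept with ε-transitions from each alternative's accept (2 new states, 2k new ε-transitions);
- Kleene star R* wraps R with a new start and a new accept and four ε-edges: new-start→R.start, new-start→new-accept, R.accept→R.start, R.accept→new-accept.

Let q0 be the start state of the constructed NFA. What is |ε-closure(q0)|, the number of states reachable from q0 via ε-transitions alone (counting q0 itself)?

Work bottom-up. For each fragment F, track |ε-closure(F.start)| and whether F's accept lies in that closure (i.e. whether F accepts ε). A single-symbol fragment has closure size 1 and does not accept ε.
  rq → same as the first factor's closure: |ε-closure| = 1
  r ∪ q ∪ p → new start ε-reaches every alternative's start; none of them accept ε, so the new accept is not reached: |ε-closure| = 1 + 1 + 1 + 1 = 4
  r(r ∪ q ∪ p) → same as the first factor's closure: |ε-closure| = 1
  (r(r ∪ q ∪ p))* → |ε-closure| = 1 (new start) + 1 (body) + 1 (new accept) = 3
  rq ∪ (r(r ∪ q ∪ p))* → new start ε-reaches every alternative's start; at least one alternative accepts ε, so the union's new accept is reached too: |ε-closure| = 1 + 1 + 3 + 1 = 6

6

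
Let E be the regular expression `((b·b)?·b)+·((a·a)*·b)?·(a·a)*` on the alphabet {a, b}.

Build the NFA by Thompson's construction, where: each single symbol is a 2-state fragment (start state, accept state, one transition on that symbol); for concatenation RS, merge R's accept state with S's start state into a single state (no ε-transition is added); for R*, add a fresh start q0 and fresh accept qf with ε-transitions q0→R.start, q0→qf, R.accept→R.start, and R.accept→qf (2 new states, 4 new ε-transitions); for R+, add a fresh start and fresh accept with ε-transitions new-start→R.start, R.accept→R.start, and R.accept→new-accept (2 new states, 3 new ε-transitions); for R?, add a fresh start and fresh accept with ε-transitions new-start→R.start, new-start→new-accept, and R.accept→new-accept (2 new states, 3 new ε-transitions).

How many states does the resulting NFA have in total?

19

By structural recursion:
Each of the 8 symbol leaves contributes a 2-state fragment.
  b·b → 3 states
  (b·b)? → 5 states
  (b·b)?·b → 6 states
  ((b·b)?·b)+ → 8 states
  a·a → 3 states
  (a·a)* → 5 states
  (a·a)*·b → 6 states
  ((a·a)*·b)? → 8 states
  a·a → 3 states
  (a·a)* → 5 states
  ((b·b)?·b)+·((a·a)*·b)?·(a·a)* → 19 states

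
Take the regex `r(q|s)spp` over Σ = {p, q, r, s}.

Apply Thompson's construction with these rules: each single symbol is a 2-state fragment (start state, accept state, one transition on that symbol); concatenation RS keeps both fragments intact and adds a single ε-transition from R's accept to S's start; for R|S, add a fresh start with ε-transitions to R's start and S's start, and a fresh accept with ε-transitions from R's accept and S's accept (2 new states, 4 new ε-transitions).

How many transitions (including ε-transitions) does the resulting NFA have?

By structural recursion:
Each of the 6 symbol leaves contributes 1 transition (1 symbol, 0 ε).
  q|s = 6 transitions (2 symbol, 4 ε)
  r(q|s)spp = 14 transitions (6 symbol, 8 ε)

14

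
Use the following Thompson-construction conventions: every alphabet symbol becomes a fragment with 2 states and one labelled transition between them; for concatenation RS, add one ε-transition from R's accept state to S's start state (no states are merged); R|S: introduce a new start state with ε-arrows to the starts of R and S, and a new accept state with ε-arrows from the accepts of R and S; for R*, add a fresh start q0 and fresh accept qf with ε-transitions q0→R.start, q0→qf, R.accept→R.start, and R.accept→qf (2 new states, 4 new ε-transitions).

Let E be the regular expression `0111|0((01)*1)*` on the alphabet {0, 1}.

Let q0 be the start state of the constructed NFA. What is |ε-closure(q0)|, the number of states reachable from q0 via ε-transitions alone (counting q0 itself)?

3

Compute the ε-closure size of each fragment's start state recursively; a symbol fragment's start has no outgoing ε-edge, so its closure is just itself (size 1).
  0111 — C equals the left operand's closure size = 1 (its accept is not ε-reachable, so the closure stops there)
  01 — same as the first factor's closure: C = 1
  (01)* — C = 1 (new start) + 1 (body) + 1 (new accept) = 3
  (01)*1 — C = 3 + 1 = 4 (closure spills across the concat boundary because the left factor accepts ε)
  ((01)*1)* — the star's fresh start ε-reaches both the body's start and the fresh accept: C = 2 + 4 = 6
  0((01)*1)* — same as the first factor's closure: C = 1
  0111|0((01)*1)* — new start ε-reaches every alternative's start; none of them accept ε, so the new accept is not reached: C = 1 + 1 + 1 = 3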